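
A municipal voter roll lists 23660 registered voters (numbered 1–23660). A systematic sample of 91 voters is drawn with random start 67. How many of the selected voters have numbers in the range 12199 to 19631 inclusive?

k = 23660/91 = 260
First selection ≥ 12199: 67 + ⌈(12199−67)/260⌉·260 = 67 + 47×260 = 12287
Last selection ≤ 19631: 67 + ⌊(19631−67)/260⌋·260 = 67 + 75×260 = 19567
Count = 75 − 47 + 1 = 29

29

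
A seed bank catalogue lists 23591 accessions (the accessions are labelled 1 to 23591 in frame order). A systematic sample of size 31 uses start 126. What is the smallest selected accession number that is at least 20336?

20673

k = 23591/31 = 761
Steps past start: ⌈(20336 − 126)/761⌉ = ⌈20210/761⌉ = 27
Selected accession: 126 + 27×761 = 20673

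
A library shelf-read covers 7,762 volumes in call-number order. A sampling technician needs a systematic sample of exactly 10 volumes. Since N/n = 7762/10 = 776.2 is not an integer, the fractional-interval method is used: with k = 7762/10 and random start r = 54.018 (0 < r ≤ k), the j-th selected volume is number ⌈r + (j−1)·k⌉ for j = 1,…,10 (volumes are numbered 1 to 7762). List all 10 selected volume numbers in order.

j=1: r + 0k = 54.018 → ⌈·⌉ = 55
j=2: r + 1k = 830.218 → ⌈·⌉ = 831
j=3: r + 2k = 1606.418 → ⌈·⌉ = 1607
j=4: r + 3k = 2382.618 → ⌈·⌉ = 2383
j=5: r + 4k = 3158.818 → ⌈·⌉ = 3159
j=6: r + 5k = 3935.018 → ⌈·⌉ = 3936
j=7: r + 6k = 4711.218 → ⌈·⌉ = 4712
j=8: r + 7k = 5487.418 → ⌈·⌉ = 5488
j=9: r + 8k = 6263.618 → ⌈·⌉ = 6264
j=10: r + 9k = 7039.818 → ⌈·⌉ = 7040

55, 831, 1607, 2383, 3159, 3936, 4712, 5488, 6264, 7040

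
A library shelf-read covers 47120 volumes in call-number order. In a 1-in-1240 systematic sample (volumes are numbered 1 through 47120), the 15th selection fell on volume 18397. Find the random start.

k = 1240
r = 18397 − (15−1)×1240 = 18397 − 17360 = 1037

1037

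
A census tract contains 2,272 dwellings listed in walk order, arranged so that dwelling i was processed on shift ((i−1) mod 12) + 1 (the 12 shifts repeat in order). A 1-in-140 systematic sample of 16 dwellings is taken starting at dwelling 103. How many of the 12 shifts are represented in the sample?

3

Consecutive selections differ by k = 140, so their shift numbers differ by 140 mod 12 = 8.
gcd(140, 12) = 4, so the sample visits 12/4 = 3 distinct residues mod 12.
Start 103 is shift 7; the shifts hit are 3, 7, 11.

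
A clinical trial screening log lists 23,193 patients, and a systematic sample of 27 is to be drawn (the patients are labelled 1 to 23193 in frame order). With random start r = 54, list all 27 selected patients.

k = N/n = 23193/27 = 859
patient 1: 54
patient 2: 54 + 859 = 913
patient 3: 913 + 859 = 1772
patient 4: 1772 + 859 = 2631
patient 5: 2631 + 859 = 3490
patient 6: 3490 + 859 = 4349
patient 7: 4349 + 859 = 5208
patient 8: 5208 + 859 = 6067
patient 9: 6067 + 859 = 6926
patient 10: 6926 + 859 = 7785
patient 11: 7785 + 859 = 8644
patient 12: 8644 + 859 = 9503
patient 13: 9503 + 859 = 10362
patient 14: 10362 + 859 = 11221
patient 15: 11221 + 859 = 12080
patient 16: 12080 + 859 = 12939
patient 17: 12939 + 859 = 13798
patient 18: 13798 + 859 = 14657
patient 19: 14657 + 859 = 15516
patient 20: 15516 + 859 = 16375
patient 21: 16375 + 859 = 17234
patient 22: 17234 + 859 = 18093
patient 23: 18093 + 859 = 18952
patient 24: 18952 + 859 = 19811
patient 25: 19811 + 859 = 20670
patient 26: 20670 + 859 = 21529
patient 27: 21529 + 859 = 22388

54, 913, 1772, 2631, 3490, 4349, 5208, 6067, 6926, 7785, 8644, 9503, 10362, 11221, 12080, 12939, 13798, 14657, 15516, 16375, 17234, 18093, 18952, 19811, 20670, 21529, 22388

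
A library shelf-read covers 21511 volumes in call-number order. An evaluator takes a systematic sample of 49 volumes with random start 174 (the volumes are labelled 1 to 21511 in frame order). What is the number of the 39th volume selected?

k = 21511/49 = 439
39th selection = r + (39−1)·k = 174 + 38×439 = 174 + 16682 = 16856

16856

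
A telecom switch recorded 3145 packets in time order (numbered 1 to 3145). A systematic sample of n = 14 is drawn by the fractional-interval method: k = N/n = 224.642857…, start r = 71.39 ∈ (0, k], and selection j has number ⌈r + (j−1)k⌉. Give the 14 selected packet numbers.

j=1: r + 0k = 71.39 → ⌈·⌉ = 72
j=2: r + 1k = 296.032857… → ⌈·⌉ = 297
j=3: r + 2k = 520.675714… → ⌈·⌉ = 521
j=4: r + 3k = 745.318571… → ⌈·⌉ = 746
j=5: r + 4k = 969.961428… → ⌈·⌉ = 970
j=6: r + 5k = 1194.604285… → ⌈·⌉ = 1195
j=7: r + 6k = 1419.247142… → ⌈·⌉ = 1420
j=8: r + 7k = 1643.89 → ⌈·⌉ = 1644
j=9: r + 8k = 1868.532857… → ⌈·⌉ = 1869
j=10: r + 9k = 2093.175714… → ⌈·⌉ = 2094
j=11: r + 10k = 2317.818571… → ⌈·⌉ = 2318
j=12: r + 11k = 2542.461428… → ⌈·⌉ = 2543
j=13: r + 12k = 2767.104285… → ⌈·⌉ = 2768
j=14: r + 13k = 2991.747142… → ⌈·⌉ = 2992

72, 297, 521, 746, 970, 1195, 1420, 1644, 1869, 2094, 2318, 2543, 2768, 2992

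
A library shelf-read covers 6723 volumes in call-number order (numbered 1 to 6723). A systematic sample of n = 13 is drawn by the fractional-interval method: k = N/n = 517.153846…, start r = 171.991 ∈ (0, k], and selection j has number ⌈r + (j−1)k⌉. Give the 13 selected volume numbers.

j=1: r + 0k = 171.991 → ⌈·⌉ = 172
j=2: r + 1k = 689.144846… → ⌈·⌉ = 690
j=3: r + 2k = 1206.298692… → ⌈·⌉ = 1207
j=4: r + 3k = 1723.452538… → ⌈·⌉ = 1724
j=5: r + 4k = 2240.606384… → ⌈·⌉ = 2241
j=6: r + 5k = 2757.760230… → ⌈·⌉ = 2758
j=7: r + 6k = 3274.914076… → ⌈·⌉ = 3275
j=8: r + 7k = 3792.067923… → ⌈·⌉ = 3793
j=9: r + 8k = 4309.221769… → ⌈·⌉ = 4310
j=10: r + 9k = 4826.375615… → ⌈·⌉ = 4827
j=11: r + 10k = 5343.529461… → ⌈·⌉ = 5344
j=12: r + 11k = 5860.683307… → ⌈·⌉ = 5861
j=13: r + 12k = 6377.837153… → ⌈·⌉ = 6378

172, 690, 1207, 1724, 2241, 2758, 3275, 3793, 4310, 4827, 5344, 5861, 6378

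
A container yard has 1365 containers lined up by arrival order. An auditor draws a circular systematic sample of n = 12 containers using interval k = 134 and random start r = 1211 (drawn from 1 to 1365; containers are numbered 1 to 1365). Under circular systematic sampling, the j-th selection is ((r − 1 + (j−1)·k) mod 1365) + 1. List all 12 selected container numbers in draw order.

1211, 1345, 114, 248, 382, 516, 650, 784, 918, 1052, 1186, 1320

Selection 1: 1211
Selection 2: 1211 + 134 = 1345
Selection 3: 1345 + 134 = 1479 → 1479 − 1365 = 114
Selection 4: 114 + 134 = 248
Selection 5: 248 + 134 = 382
Selection 6: 382 + 134 = 516
Selection 7: 516 + 134 = 650
Selection 8: 650 + 134 = 784
Selection 9: 784 + 134 = 918
Selection 10: 918 + 134 = 1052
Selection 11: 1052 + 134 = 1186
Selection 12: 1186 + 134 = 1320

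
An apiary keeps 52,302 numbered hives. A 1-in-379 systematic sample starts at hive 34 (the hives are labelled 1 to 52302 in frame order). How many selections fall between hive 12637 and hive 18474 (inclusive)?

15

k = 379
First selection ≥ 12637: 34 + ⌈(12637−34)/379⌉·379 = 34 + 34×379 = 12920
Last selection ≤ 18474: 34 + ⌊(18474−34)/379⌋·379 = 34 + 48×379 = 18226
Count = 48 − 34 + 1 = 15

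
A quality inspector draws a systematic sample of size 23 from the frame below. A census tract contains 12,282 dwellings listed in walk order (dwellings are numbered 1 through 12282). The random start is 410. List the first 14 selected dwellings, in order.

k = N/n = 12282/23 = 534
dwelling 1: 410
dwelling 2: 410 + 534 = 944
dwelling 3: 944 + 534 = 1478
dwelling 4: 1478 + 534 = 2012
dwelling 5: 2012 + 534 = 2546
dwelling 6: 2546 + 534 = 3080
dwelling 7: 3080 + 534 = 3614
dwelling 8: 3614 + 534 = 4148
dwelling 9: 4148 + 534 = 4682
dwelling 10: 4682 + 534 = 5216
dwelling 11: 5216 + 534 = 5750
dwelling 12: 5750 + 534 = 6284
dwelling 13: 6284 + 534 = 6818
dwelling 14: 6818 + 534 = 7352

410, 944, 1478, 2012, 2546, 3080, 3614, 4148, 4682, 5216, 5750, 6284, 6818, 7352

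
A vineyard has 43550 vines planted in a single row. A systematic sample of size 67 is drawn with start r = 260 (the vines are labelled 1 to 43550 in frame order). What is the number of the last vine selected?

43160

k = 43550/67 = 650
67th selection = r + (67−1)·k = 260 + 66×650 = 260 + 42900 = 43160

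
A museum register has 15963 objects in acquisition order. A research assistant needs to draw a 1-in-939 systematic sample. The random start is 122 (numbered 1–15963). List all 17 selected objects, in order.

122, 1061, 2000, 2939, 3878, 4817, 5756, 6695, 7634, 8573, 9512, 10451, 11390, 12329, 13268, 14207, 15146

object 1: 122
object 2: 122 + 939 = 1061
object 3: 1061 + 939 = 2000
object 4: 2000 + 939 = 2939
object 5: 2939 + 939 = 3878
object 6: 3878 + 939 = 4817
object 7: 4817 + 939 = 5756
object 8: 5756 + 939 = 6695
object 9: 6695 + 939 = 7634
object 10: 7634 + 939 = 8573
object 11: 8573 + 939 = 9512
object 12: 9512 + 939 = 10451
object 13: 10451 + 939 = 11390
object 14: 11390 + 939 = 12329
object 15: 12329 + 939 = 13268
object 16: 13268 + 939 = 14207
object 17: 14207 + 939 = 15146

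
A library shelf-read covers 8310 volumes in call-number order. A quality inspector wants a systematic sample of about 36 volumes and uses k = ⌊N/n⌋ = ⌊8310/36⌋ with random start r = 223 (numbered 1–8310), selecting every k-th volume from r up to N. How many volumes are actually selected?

k = ⌊8310/36⌋ = 230
Achieved size = ⌊(8310 − 223)/230⌋ + 1 = ⌊8087/230⌋ + 1 = 35 + 1 = 36
(last selection: 223 + 35×230 = 8273 ≤ 8310; next would be 8503 > 8310)

36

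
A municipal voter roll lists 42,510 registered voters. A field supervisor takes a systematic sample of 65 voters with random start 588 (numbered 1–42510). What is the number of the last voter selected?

42444

k = 42510/65 = 654
65th selection = r + (65−1)·k = 588 + 64×654 = 588 + 41856 = 42444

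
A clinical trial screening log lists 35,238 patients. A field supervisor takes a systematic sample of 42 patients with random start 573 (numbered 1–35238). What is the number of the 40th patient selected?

k = 35238/42 = 839
40th selection = r + (40−1)·k = 573 + 39×839 = 573 + 32721 = 33294

33294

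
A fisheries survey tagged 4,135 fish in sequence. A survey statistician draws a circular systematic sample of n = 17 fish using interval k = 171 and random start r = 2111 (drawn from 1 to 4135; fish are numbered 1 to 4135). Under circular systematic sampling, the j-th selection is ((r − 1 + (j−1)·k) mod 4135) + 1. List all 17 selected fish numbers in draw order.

Selection 1: 2111
Selection 2: 2111 + 171 = 2282
Selection 3: 2282 + 171 = 2453
Selection 4: 2453 + 171 = 2624
Selection 5: 2624 + 171 = 2795
Selection 6: 2795 + 171 = 2966
Selection 7: 2966 + 171 = 3137
Selection 8: 3137 + 171 = 3308
Selection 9: 3308 + 171 = 3479
Selection 10: 3479 + 171 = 3650
Selection 11: 3650 + 171 = 3821
Selection 12: 3821 + 171 = 3992
Selection 13: 3992 + 171 = 4163 → 4163 − 4135 = 28
Selection 14: 28 + 171 = 199
Selection 15: 199 + 171 = 370
Selection 16: 370 + 171 = 541
Selection 17: 541 + 171 = 712

2111, 2282, 2453, 2624, 2795, 2966, 3137, 3308, 3479, 3650, 3821, 3992, 28, 199, 370, 541, 712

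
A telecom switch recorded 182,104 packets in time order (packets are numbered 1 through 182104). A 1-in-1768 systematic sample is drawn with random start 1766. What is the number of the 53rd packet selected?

93702

k = 1768
53rd selection = r + (53−1)·k = 1766 + 52×1768 = 1766 + 91936 = 93702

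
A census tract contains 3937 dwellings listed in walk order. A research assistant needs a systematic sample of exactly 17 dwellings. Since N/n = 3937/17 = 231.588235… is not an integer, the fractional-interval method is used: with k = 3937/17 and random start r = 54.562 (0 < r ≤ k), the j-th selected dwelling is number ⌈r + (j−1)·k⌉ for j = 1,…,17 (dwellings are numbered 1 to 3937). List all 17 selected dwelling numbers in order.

55, 287, 518, 750, 981, 1213, 1445, 1676, 1908, 2139, 2371, 2603, 2834, 3066, 3297, 3529, 3760

j=1: r + 0k = 54.562 → ⌈·⌉ = 55
j=2: r + 1k = 286.150235… → ⌈·⌉ = 287
j=3: r + 2k = 517.738470… → ⌈·⌉ = 518
j=4: r + 3k = 749.326705… → ⌈·⌉ = 750
j=5: r + 4k = 980.914941… → ⌈·⌉ = 981
j=6: r + 5k = 1212.503176… → ⌈·⌉ = 1213
j=7: r + 6k = 1444.091411… → ⌈·⌉ = 1445
j=8: r + 7k = 1675.679647… → ⌈·⌉ = 1676
j=9: r + 8k = 1907.267882… → ⌈·⌉ = 1908
j=10: r + 9k = 2138.856117… → ⌈·⌉ = 2139
j=11: r + 10k = 2370.444352… → ⌈·⌉ = 2371
j=12: r + 11k = 2602.032588… → ⌈·⌉ = 2603
j=13: r + 12k = 2833.620823… → ⌈·⌉ = 2834
j=14: r + 13k = 3065.209058… → ⌈·⌉ = 3066
j=15: r + 14k = 3296.797294… → ⌈·⌉ = 3297
j=16: r + 15k = 3528.385529… → ⌈·⌉ = 3529
j=17: r + 16k = 3759.973764… → ⌈·⌉ = 3760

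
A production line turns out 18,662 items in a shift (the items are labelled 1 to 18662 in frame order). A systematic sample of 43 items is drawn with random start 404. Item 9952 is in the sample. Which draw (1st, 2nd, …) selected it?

k = 18662/43 = 434
position = (9952 − 404)/434 + 1 = 9548/434 + 1 = 22 + 1 = 23

23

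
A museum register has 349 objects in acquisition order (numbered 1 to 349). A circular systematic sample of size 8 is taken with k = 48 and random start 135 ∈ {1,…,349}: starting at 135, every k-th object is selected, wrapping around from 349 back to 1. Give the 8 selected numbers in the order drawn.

135, 183, 231, 279, 327, 26, 74, 122

Selection 1: 135
Selection 2: 135 + 48 = 183
Selection 3: 183 + 48 = 231
Selection 4: 231 + 48 = 279
Selection 5: 279 + 48 = 327
Selection 6: 327 + 48 = 375 → 375 − 349 = 26
Selection 7: 26 + 48 = 74
Selection 8: 74 + 48 = 122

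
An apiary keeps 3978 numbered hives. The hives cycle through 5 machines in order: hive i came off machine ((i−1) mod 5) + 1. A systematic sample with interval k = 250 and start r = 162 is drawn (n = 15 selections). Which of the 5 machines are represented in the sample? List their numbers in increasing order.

2

Consecutive selections differ by k = 250, so their machine numbers differ by 250 mod 5 = 0.
gcd(250, 5) = 5, so the sample visits 5/5 = 1 distinct residues mod 5.
Start 162 is machine 2; the machines hit are 2.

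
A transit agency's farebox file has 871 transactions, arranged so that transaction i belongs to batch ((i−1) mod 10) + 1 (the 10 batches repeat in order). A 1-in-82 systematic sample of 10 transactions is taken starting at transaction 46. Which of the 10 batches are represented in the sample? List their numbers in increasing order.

2, 4, 6, 8, 10

Consecutive selections differ by k = 82, so their batch numbers differ by 82 mod 10 = 2.
gcd(82, 10) = 2, so the sample visits 10/2 = 5 distinct residues mod 10.
Start 46 is batch 6; the batches hit are 2, 4, 6, 8, 10.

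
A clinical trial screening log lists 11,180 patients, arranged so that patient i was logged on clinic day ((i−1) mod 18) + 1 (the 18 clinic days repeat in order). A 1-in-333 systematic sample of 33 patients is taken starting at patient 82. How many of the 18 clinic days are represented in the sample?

2

Consecutive selections differ by k = 333, so their clinic day numbers differ by 333 mod 18 = 9.
gcd(333, 18) = 9, so the sample visits 18/9 = 2 distinct residues mod 18.
Start 82 is clinic day 10; the clinic days hit are 1, 10.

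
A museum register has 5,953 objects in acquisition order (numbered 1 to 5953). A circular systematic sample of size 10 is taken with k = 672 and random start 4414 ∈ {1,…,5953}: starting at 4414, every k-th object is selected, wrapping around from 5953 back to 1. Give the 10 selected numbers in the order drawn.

Selection 1: 4414
Selection 2: 4414 + 672 = 5086
Selection 3: 5086 + 672 = 5758
Selection 4: 5758 + 672 = 6430 → 6430 − 5953 = 477
Selection 5: 477 + 672 = 1149
Selection 6: 1149 + 672 = 1821
Selection 7: 1821 + 672 = 2493
Selection 8: 2493 + 672 = 3165
Selection 9: 3165 + 672 = 3837
Selection 10: 3837 + 672 = 4509

4414, 5086, 5758, 477, 1149, 1821, 2493, 3165, 3837, 4509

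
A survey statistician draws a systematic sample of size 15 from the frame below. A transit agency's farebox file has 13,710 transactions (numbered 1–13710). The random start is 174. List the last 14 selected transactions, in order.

k = N/n = 13710/15 = 914
2nd selection = 174 + 1×914 = 1088
3rd: 1088 + 914 = 2002
4th: 2002 + 914 = 2916
5th: 2916 + 914 = 3830
6th: 3830 + 914 = 4744
7th: 4744 + 914 = 5658
8th: 5658 + 914 = 6572
9th: 6572 + 914 = 7486
10th: 7486 + 914 = 8400
11th: 8400 + 914 = 9314
12th: 9314 + 914 = 10228
13th: 10228 + 914 = 11142
14th: 11142 + 914 = 12056
15th: 12056 + 914 = 12970

1088, 2002, 2916, 3830, 4744, 5658, 6572, 7486, 8400, 9314, 10228, 11142, 12056, 12970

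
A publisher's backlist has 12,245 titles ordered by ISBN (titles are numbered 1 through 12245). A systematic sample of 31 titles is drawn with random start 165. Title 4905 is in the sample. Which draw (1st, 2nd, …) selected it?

13

k = 12245/31 = 395
position = (4905 − 165)/395 + 1 = 4740/395 + 1 = 12 + 1 = 13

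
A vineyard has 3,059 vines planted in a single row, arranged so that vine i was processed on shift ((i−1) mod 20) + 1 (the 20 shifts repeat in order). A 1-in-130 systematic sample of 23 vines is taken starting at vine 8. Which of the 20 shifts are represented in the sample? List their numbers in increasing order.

8, 18

Consecutive selections differ by k = 130, so their shift numbers differ by 130 mod 20 = 10.
gcd(130, 20) = 10, so the sample visits 20/10 = 2 distinct residues mod 20.
Start 8 is shift 8; the shifts hit are 8, 18.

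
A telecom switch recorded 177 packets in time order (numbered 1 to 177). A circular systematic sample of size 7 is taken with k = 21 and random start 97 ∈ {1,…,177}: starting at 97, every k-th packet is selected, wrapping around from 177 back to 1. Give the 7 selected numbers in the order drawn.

Selection 1: 97
Selection 2: 97 + 21 = 118
Selection 3: 118 + 21 = 139
Selection 4: 139 + 21 = 160
Selection 5: 160 + 21 = 181 → 181 − 177 = 4
Selection 6: 4 + 21 = 25
Selection 7: 25 + 21 = 46

97, 118, 139, 160, 4, 25, 46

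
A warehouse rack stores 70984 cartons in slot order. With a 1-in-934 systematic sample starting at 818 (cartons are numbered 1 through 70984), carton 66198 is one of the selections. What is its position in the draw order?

71

k = 934
position = (66198 − 818)/934 + 1 = 65380/934 + 1 = 70 + 1 = 71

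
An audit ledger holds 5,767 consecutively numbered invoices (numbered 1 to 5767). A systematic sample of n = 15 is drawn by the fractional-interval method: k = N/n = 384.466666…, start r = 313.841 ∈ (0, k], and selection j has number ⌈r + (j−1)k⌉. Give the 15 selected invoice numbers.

314, 699, 1083, 1468, 1852, 2237, 2621, 3006, 3390, 3775, 4159, 4543, 4928, 5312, 5697

j=1: r + 0k = 313.841 → ⌈·⌉ = 314
j=2: r + 1k = 698.307666… → ⌈·⌉ = 699
j=3: r + 2k = 1082.774333… → ⌈·⌉ = 1083
j=4: r + 3k = 1467.241 → ⌈·⌉ = 1468
j=5: r + 4k = 1851.707666… → ⌈·⌉ = 1852
j=6: r + 5k = 2236.174333… → ⌈·⌉ = 2237
j=7: r + 6k = 2620.641 → ⌈·⌉ = 2621
j=8: r + 7k = 3005.107666… → ⌈·⌉ = 3006
j=9: r + 8k = 3389.574333… → ⌈·⌉ = 3390
j=10: r + 9k = 3774.041 → ⌈·⌉ = 3775
j=11: r + 10k = 4158.507666… → ⌈·⌉ = 4159
j=12: r + 11k = 4542.974333… → ⌈·⌉ = 4543
j=13: r + 12k = 4927.441 → ⌈·⌉ = 4928
j=14: r + 13k = 5311.907666… → ⌈·⌉ = 5312
j=15: r + 14k = 5696.374333… → ⌈·⌉ = 5697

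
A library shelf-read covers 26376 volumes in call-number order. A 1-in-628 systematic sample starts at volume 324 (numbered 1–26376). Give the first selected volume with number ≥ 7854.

7860

k = 628
Steps past start: ⌈(7854 − 324)/628⌉ = ⌈7530/628⌉ = 12
Selected volume: 324 + 12×628 = 7860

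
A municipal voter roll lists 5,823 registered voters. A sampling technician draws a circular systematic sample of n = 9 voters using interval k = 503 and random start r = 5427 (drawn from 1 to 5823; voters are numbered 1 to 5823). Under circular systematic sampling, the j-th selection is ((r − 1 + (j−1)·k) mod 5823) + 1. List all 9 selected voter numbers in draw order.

Selection 1: 5427
Selection 2: 5427 + 503 = 5930 → 5930 − 5823 = 107
Selection 3: 107 + 503 = 610
Selection 4: 610 + 503 = 1113
Selection 5: 1113 + 503 = 1616
Selection 6: 1616 + 503 = 2119
Selection 7: 2119 + 503 = 2622
Selection 8: 2622 + 503 = 3125
Selection 9: 3125 + 503 = 3628

5427, 107, 610, 1113, 1616, 2119, 2622, 3125, 3628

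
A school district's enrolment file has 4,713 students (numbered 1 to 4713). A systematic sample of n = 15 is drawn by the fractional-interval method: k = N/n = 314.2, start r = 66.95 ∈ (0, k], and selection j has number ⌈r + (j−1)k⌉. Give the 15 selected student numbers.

67, 382, 696, 1010, 1324, 1638, 1953, 2267, 2581, 2895, 3209, 3524, 3838, 4152, 4466

j=1: r + 0k = 66.95 → ⌈·⌉ = 67
j=2: r + 1k = 381.15 → ⌈·⌉ = 382
j=3: r + 2k = 695.35 → ⌈·⌉ = 696
j=4: r + 3k = 1009.55 → ⌈·⌉ = 1010
j=5: r + 4k = 1323.75 → ⌈·⌉ = 1324
j=6: r + 5k = 1637.95 → ⌈·⌉ = 1638
j=7: r + 6k = 1952.15 → ⌈·⌉ = 1953
j=8: r + 7k = 2266.35 → ⌈·⌉ = 2267
j=9: r + 8k = 2580.55 → ⌈·⌉ = 2581
j=10: r + 9k = 2894.75 → ⌈·⌉ = 2895
j=11: r + 10k = 3208.95 → ⌈·⌉ = 3209
j=12: r + 11k = 3523.15 → ⌈·⌉ = 3524
j=13: r + 12k = 3837.35 → ⌈·⌉ = 3838
j=14: r + 13k = 4151.55 → ⌈·⌉ = 4152
j=15: r + 14k = 4465.75 → ⌈·⌉ = 4466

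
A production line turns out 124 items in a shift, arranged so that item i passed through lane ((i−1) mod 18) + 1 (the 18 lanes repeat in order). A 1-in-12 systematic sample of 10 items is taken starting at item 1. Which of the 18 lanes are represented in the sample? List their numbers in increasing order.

1, 7, 13

Consecutive selections differ by k = 12, so their lane numbers differ by 12 mod 18 = 12.
gcd(12, 18) = 6, so the sample visits 18/6 = 3 distinct residues mod 18.
Start 1 is lane 1; the lanes hit are 1, 7, 13.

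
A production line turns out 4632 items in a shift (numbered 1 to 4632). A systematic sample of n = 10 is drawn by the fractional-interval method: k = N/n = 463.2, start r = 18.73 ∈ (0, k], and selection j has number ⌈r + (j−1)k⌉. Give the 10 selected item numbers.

j=1: r + 0k = 18.73 → ⌈·⌉ = 19
j=2: r + 1k = 481.93 → ⌈·⌉ = 482
j=3: r + 2k = 945.13 → ⌈·⌉ = 946
j=4: r + 3k = 1408.33 → ⌈·⌉ = 1409
j=5: r + 4k = 1871.53 → ⌈·⌉ = 1872
j=6: r + 5k = 2334.73 → ⌈·⌉ = 2335
j=7: r + 6k = 2797.93 → ⌈·⌉ = 2798
j=8: r + 7k = 3261.13 → ⌈·⌉ = 3262
j=9: r + 8k = 3724.33 → ⌈·⌉ = 3725
j=10: r + 9k = 4187.53 → ⌈·⌉ = 4188

19, 482, 946, 1409, 1872, 2335, 2798, 3262, 3725, 4188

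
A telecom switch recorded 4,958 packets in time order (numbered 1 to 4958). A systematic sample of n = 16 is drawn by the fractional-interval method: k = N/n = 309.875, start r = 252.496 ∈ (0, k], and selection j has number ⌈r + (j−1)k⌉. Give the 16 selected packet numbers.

j=1: r + 0k = 252.496 → ⌈·⌉ = 253
j=2: r + 1k = 562.371 → ⌈·⌉ = 563
j=3: r + 2k = 872.246 → ⌈·⌉ = 873
j=4: r + 3k = 1182.121 → ⌈·⌉ = 1183
j=5: r + 4k = 1491.996 → ⌈·⌉ = 1492
j=6: r + 5k = 1801.871 → ⌈·⌉ = 1802
j=7: r + 6k = 2111.746 → ⌈·⌉ = 2112
j=8: r + 7k = 2421.621 → ⌈·⌉ = 2422
j=9: r + 8k = 2731.496 → ⌈·⌉ = 2732
j=10: r + 9k = 3041.371 → ⌈·⌉ = 3042
j=11: r + 10k = 3351.246 → ⌈·⌉ = 3352
j=12: r + 11k = 3661.121 → ⌈·⌉ = 3662
j=13: r + 12k = 3970.996 → ⌈·⌉ = 3971
j=14: r + 13k = 4280.871 → ⌈·⌉ = 4281
j=15: r + 14k = 4590.746 → ⌈·⌉ = 4591
j=16: r + 15k = 4900.621 → ⌈·⌉ = 4901

253, 563, 873, 1183, 1492, 1802, 2112, 2422, 2732, 3042, 3352, 3662, 3971, 4281, 4591, 4901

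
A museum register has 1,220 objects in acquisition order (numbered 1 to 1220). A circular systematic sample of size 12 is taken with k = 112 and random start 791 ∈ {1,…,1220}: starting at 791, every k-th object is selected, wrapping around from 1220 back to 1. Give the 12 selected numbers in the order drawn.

Selection 1: 791
Selection 2: 791 + 112 = 903
Selection 3: 903 + 112 = 1015
Selection 4: 1015 + 112 = 1127
Selection 5: 1127 + 112 = 1239 → 1239 − 1220 = 19
Selection 6: 19 + 112 = 131
Selection 7: 131 + 112 = 243
Selection 8: 243 + 112 = 355
Selection 9: 355 + 112 = 467
Selection 10: 467 + 112 = 579
Selection 11: 579 + 112 = 691
Selection 12: 691 + 112 = 803

791, 903, 1015, 1127, 19, 131, 243, 355, 467, 579, 691, 803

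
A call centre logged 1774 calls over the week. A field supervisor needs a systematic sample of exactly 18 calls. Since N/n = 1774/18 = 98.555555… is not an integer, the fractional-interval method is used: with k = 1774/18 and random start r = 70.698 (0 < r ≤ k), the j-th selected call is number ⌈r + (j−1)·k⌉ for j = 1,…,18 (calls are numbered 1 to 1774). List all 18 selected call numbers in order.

j=1: r + 0k = 70.698 → ⌈·⌉ = 71
j=2: r + 1k = 169.253555… → ⌈·⌉ = 170
j=3: r + 2k = 267.809111… → ⌈·⌉ = 268
j=4: r + 3k = 366.364666… → ⌈·⌉ = 367
j=5: r + 4k = 464.920222… → ⌈·⌉ = 465
j=6: r + 5k = 563.475777… → ⌈·⌉ = 564
j=7: r + 6k = 662.031333… → ⌈·⌉ = 663
j=8: r + 7k = 760.586888… → ⌈·⌉ = 761
j=9: r + 8k = 859.142444… → ⌈·⌉ = 860
j=10: r + 9k = 957.698 → ⌈·⌉ = 958
j=11: r + 10k = 1056.253555… → ⌈·⌉ = 1057
j=12: r + 11k = 1154.809111… → ⌈·⌉ = 1155
j=13: r + 12k = 1253.364666… → ⌈·⌉ = 1254
j=14: r + 13k = 1351.920222… → ⌈·⌉ = 1352
j=15: r + 14k = 1450.475777… → ⌈·⌉ = 1451
j=16: r + 15k = 1549.031333… → ⌈·⌉ = 1550
j=17: r + 16k = 1647.586888… → ⌈·⌉ = 1648
j=18: r + 17k = 1746.142444… → ⌈·⌉ = 1747

71, 170, 268, 367, 465, 564, 663, 761, 860, 958, 1057, 1155, 1254, 1352, 1451, 1550, 1648, 1747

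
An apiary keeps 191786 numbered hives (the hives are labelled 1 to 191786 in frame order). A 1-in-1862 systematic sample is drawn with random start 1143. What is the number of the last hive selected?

k = 1862
103rd selection = r + (103−1)·k = 1143 + 102×1862 = 1143 + 189924 = 191067

191067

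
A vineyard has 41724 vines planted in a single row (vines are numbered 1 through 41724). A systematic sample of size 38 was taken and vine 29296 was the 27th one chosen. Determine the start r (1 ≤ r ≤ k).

k = 41724/38 = 1098
r = 29296 − (27−1)×1098 = 29296 − 28548 = 748

748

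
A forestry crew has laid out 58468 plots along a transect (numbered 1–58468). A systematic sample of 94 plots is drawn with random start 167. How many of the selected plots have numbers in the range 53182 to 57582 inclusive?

k = 58468/94 = 622
First selection ≥ 53182: 167 + ⌈(53182−167)/622⌉·622 = 167 + 86×622 = 53659
Last selection ≤ 57582: 167 + ⌊(57582−167)/622⌋·622 = 167 + 92×622 = 57391
Count = 92 − 86 + 1 = 7

7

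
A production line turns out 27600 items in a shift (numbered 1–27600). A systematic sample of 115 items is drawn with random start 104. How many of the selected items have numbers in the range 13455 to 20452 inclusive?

k = 27600/115 = 240
First selection ≥ 13455: 104 + ⌈(13455−104)/240⌉·240 = 104 + 56×240 = 13544
Last selection ≤ 20452: 104 + ⌊(20452−104)/240⌋·240 = 104 + 84×240 = 20264
Count = 84 − 56 + 1 = 29

29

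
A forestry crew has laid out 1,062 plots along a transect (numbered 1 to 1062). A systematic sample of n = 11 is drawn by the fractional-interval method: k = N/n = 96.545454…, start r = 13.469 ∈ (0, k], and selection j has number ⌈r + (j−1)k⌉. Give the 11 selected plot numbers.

14, 111, 207, 304, 400, 497, 593, 690, 786, 883, 979

j=1: r + 0k = 13.469 → ⌈·⌉ = 14
j=2: r + 1k = 110.014454… → ⌈·⌉ = 111
j=3: r + 2k = 206.559909… → ⌈·⌉ = 207
j=4: r + 3k = 303.105363… → ⌈·⌉ = 304
j=5: r + 4k = 399.650818… → ⌈·⌉ = 400
j=6: r + 5k = 496.196272… → ⌈·⌉ = 497
j=7: r + 6k = 592.741727… → ⌈·⌉ = 593
j=8: r + 7k = 689.287181… → ⌈·⌉ = 690
j=9: r + 8k = 785.832636… → ⌈·⌉ = 786
j=10: r + 9k = 882.378090… → ⌈·⌉ = 883
j=11: r + 10k = 978.923545… → ⌈·⌉ = 979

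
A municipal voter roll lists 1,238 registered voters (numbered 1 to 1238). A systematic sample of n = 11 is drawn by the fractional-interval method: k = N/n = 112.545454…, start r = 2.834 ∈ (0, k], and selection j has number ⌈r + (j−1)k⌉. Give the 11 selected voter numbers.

3, 116, 228, 341, 454, 566, 679, 791, 904, 1016, 1129

j=1: r + 0k = 2.834 → ⌈·⌉ = 3
j=2: r + 1k = 115.379454… → ⌈·⌉ = 116
j=3: r + 2k = 227.924909… → ⌈·⌉ = 228
j=4: r + 3k = 340.470363… → ⌈·⌉ = 341
j=5: r + 4k = 453.015818… → ⌈·⌉ = 454
j=6: r + 5k = 565.561272… → ⌈·⌉ = 566
j=7: r + 6k = 678.106727… → ⌈·⌉ = 679
j=8: r + 7k = 790.652181… → ⌈·⌉ = 791
j=9: r + 8k = 903.197636… → ⌈·⌉ = 904
j=10: r + 9k = 1015.743090… → ⌈·⌉ = 1016
j=11: r + 10k = 1128.288545… → ⌈·⌉ = 1129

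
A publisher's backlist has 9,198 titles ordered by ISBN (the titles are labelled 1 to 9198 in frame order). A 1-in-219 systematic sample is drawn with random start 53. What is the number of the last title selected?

9032

k = 219
42nd selection = r + (42−1)·k = 53 + 41×219 = 53 + 8979 = 9032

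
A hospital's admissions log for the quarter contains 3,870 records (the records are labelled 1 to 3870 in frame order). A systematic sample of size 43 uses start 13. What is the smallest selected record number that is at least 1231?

1273

k = 3870/43 = 90
Steps past start: ⌈(1231 − 13)/90⌉ = ⌈1218/90⌉ = 14
Selected record: 13 + 14×90 = 1273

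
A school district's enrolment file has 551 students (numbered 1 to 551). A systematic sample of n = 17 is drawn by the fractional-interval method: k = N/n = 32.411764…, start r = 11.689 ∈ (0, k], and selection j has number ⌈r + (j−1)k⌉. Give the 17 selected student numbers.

12, 45, 77, 109, 142, 174, 207, 239, 271, 304, 336, 369, 401, 434, 466, 498, 531

j=1: r + 0k = 11.689 → ⌈·⌉ = 12
j=2: r + 1k = 44.100764… → ⌈·⌉ = 45
j=3: r + 2k = 76.512529… → ⌈·⌉ = 77
j=4: r + 3k = 108.924294… → ⌈·⌉ = 109
j=5: r + 4k = 141.336058… → ⌈·⌉ = 142
j=6: r + 5k = 173.747823… → ⌈·⌉ = 174
j=7: r + 6k = 206.159588… → ⌈·⌉ = 207
j=8: r + 7k = 238.571352… → ⌈·⌉ = 239
j=9: r + 8k = 270.983117… → ⌈·⌉ = 271
j=10: r + 9k = 303.394882… → ⌈·⌉ = 304
j=11: r + 10k = 335.806647… → ⌈·⌉ = 336
j=12: r + 11k = 368.218411… → ⌈·⌉ = 369
j=13: r + 12k = 400.630176… → ⌈·⌉ = 401
j=14: r + 13k = 433.041941… → ⌈·⌉ = 434
j=15: r + 14k = 465.453705… → ⌈·⌉ = 466
j=16: r + 15k = 497.865470… → ⌈·⌉ = 498
j=17: r + 16k = 530.277235… → ⌈·⌉ = 531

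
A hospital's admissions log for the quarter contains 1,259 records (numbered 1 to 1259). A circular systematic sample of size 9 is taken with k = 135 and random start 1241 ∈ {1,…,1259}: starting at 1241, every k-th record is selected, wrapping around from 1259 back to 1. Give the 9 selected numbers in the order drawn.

1241, 117, 252, 387, 522, 657, 792, 927, 1062

Selection 1: 1241
Selection 2: 1241 + 135 = 1376 → 1376 − 1259 = 117
Selection 3: 117 + 135 = 252
Selection 4: 252 + 135 = 387
Selection 5: 387 + 135 = 522
Selection 6: 522 + 135 = 657
Selection 7: 657 + 135 = 792
Selection 8: 792 + 135 = 927
Selection 9: 927 + 135 = 1062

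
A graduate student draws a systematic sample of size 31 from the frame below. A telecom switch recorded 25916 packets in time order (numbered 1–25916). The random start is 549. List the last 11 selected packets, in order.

k = N/n = 25916/31 = 836
21st selection = 549 + 20×836 = 17269
22nd: 17269 + 836 = 18105
23rd: 18105 + 836 = 18941
24th: 18941 + 836 = 19777
25th: 19777 + 836 = 20613
26th: 20613 + 836 = 21449
27th: 21449 + 836 = 22285
28th: 22285 + 836 = 23121
29th: 23121 + 836 = 23957
30th: 23957 + 836 = 24793
31st: 24793 + 836 = 25629

17269, 18105, 18941, 19777, 20613, 21449, 22285, 23121, 23957, 24793, 25629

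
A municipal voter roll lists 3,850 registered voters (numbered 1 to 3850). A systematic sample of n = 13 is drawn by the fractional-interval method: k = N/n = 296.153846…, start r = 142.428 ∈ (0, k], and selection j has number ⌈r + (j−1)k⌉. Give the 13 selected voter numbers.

j=1: r + 0k = 142.428 → ⌈·⌉ = 143
j=2: r + 1k = 438.581846… → ⌈·⌉ = 439
j=3: r + 2k = 734.735692… → ⌈·⌉ = 735
j=4: r + 3k = 1030.889538… → ⌈·⌉ = 1031
j=5: r + 4k = 1327.043384… → ⌈·⌉ = 1328
j=6: r + 5k = 1623.197230… → ⌈·⌉ = 1624
j=7: r + 6k = 1919.351076… → ⌈·⌉ = 1920
j=8: r + 7k = 2215.504923… → ⌈·⌉ = 2216
j=9: r + 8k = 2511.658769… → ⌈·⌉ = 2512
j=10: r + 9k = 2807.812615… → ⌈·⌉ = 2808
j=11: r + 10k = 3103.966461… → ⌈·⌉ = 3104
j=12: r + 11k = 3400.120307… → ⌈·⌉ = 3401
j=13: r + 12k = 3696.274153… → ⌈·⌉ = 3697

143, 439, 735, 1031, 1328, 1624, 1920, 2216, 2512, 2808, 3104, 3401, 3697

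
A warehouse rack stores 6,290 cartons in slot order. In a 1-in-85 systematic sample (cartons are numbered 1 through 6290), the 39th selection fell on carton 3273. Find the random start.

k = 85
r = 3273 − (39−1)×85 = 3273 − 3230 = 43

43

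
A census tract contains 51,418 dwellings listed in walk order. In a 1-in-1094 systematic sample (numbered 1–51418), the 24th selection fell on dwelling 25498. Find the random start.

k = 1094
r = 25498 − (24−1)×1094 = 25498 − 25162 = 336

336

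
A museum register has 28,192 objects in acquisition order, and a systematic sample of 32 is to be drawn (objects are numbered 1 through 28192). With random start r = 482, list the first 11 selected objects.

k = N/n = 28192/32 = 881
object 1: 482
object 2: 482 + 881 = 1363
object 3: 1363 + 881 = 2244
object 4: 2244 + 881 = 3125
object 5: 3125 + 881 = 4006
object 6: 4006 + 881 = 4887
object 7: 4887 + 881 = 5768
object 8: 5768 + 881 = 6649
object 9: 6649 + 881 = 7530
object 10: 7530 + 881 = 8411
object 11: 8411 + 881 = 9292

482, 1363, 2244, 3125, 4006, 4887, 5768, 6649, 7530, 8411, 9292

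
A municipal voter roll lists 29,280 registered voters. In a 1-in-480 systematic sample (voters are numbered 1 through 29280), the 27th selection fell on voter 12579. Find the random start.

k = 480
r = 12579 − (27−1)×480 = 12579 − 12480 = 99

99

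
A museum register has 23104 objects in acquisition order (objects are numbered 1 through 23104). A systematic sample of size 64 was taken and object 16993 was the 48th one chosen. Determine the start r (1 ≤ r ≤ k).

26

k = 23104/64 = 361
r = 16993 − (48−1)×361 = 16993 − 16967 = 26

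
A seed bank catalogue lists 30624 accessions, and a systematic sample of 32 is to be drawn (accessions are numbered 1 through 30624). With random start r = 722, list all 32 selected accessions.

k = N/n = 30624/32 = 957
accession 1: 722
accession 2: 722 + 957 = 1679
accession 3: 1679 + 957 = 2636
accession 4: 2636 + 957 = 3593
accession 5: 3593 + 957 = 4550
accession 6: 4550 + 957 = 5507
accession 7: 5507 + 957 = 6464
accession 8: 6464 + 957 = 7421
accession 9: 7421 + 957 = 8378
accession 10: 8378 + 957 = 9335
accession 11: 9335 + 957 = 10292
accession 12: 10292 + 957 = 11249
accession 13: 11249 + 957 = 12206
accession 14: 12206 + 957 = 13163
accession 15: 13163 + 957 = 14120
accession 16: 14120 + 957 = 15077
accession 17: 15077 + 957 = 16034
accession 18: 16034 + 957 = 16991
accession 19: 16991 + 957 = 17948
accession 20: 17948 + 957 = 18905
accession 21: 18905 + 957 = 19862
accession 22: 19862 + 957 = 20819
accession 23: 20819 + 957 = 21776
accession 24: 21776 + 957 = 22733
accession 25: 22733 + 957 = 23690
accession 26: 23690 + 957 = 24647
accession 27: 24647 + 957 = 25604
accession 28: 25604 + 957 = 26561
accession 29: 26561 + 957 = 27518
accession 30: 27518 + 957 = 28475
accession 31: 28475 + 957 = 29432
accession 32: 29432 + 957 = 30389

722, 1679, 2636, 3593, 4550, 5507, 6464, 7421, 8378, 9335, 10292, 11249, 12206, 13163, 14120, 15077, 16034, 16991, 17948, 18905, 19862, 20819, 21776, 22733, 23690, 24647, 25604, 26561, 27518, 28475, 29432, 30389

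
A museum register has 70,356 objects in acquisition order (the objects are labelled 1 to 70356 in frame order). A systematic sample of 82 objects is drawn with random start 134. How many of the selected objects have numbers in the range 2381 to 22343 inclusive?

23

k = 70356/82 = 858
First selection ≥ 2381: 134 + ⌈(2381−134)/858⌉·858 = 134 + 3×858 = 2708
Last selection ≤ 22343: 134 + ⌊(22343−134)/858⌋·858 = 134 + 25×858 = 21584
Count = 25 − 3 + 1 = 23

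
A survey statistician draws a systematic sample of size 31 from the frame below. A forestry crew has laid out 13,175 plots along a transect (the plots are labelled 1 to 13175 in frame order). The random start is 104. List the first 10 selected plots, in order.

k = N/n = 13175/31 = 425
plot 1: 104
plot 2: 104 + 425 = 529
plot 3: 529 + 425 = 954
plot 4: 954 + 425 = 1379
plot 5: 1379 + 425 = 1804
plot 6: 1804 + 425 = 2229
plot 7: 2229 + 425 = 2654
plot 8: 2654 + 425 = 3079
plot 9: 3079 + 425 = 3504
plot 10: 3504 + 425 = 3929

104, 529, 954, 1379, 1804, 2229, 2654, 3079, 3504, 3929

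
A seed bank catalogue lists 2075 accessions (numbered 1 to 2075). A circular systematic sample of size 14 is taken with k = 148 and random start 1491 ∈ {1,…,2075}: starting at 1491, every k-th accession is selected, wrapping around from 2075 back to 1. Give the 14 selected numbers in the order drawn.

1491, 1639, 1787, 1935, 8, 156, 304, 452, 600, 748, 896, 1044, 1192, 1340

Selection 1: 1491
Selection 2: 1491 + 148 = 1639
Selection 3: 1639 + 148 = 1787
Selection 4: 1787 + 148 = 1935
Selection 5: 1935 + 148 = 2083 → 2083 − 2075 = 8
Selection 6: 8 + 148 = 156
Selection 7: 156 + 148 = 304
Selection 8: 304 + 148 = 452
Selection 9: 452 + 148 = 600
Selection 10: 600 + 148 = 748
Selection 11: 748 + 148 = 896
Selection 12: 896 + 148 = 1044
Selection 13: 1044 + 148 = 1192
Selection 14: 1192 + 148 = 1340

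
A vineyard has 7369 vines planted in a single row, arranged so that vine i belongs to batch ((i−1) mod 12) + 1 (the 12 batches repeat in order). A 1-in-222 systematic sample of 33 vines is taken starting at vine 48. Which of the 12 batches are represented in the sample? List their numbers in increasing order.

Consecutive selections differ by k = 222, so their batch numbers differ by 222 mod 12 = 6.
gcd(222, 12) = 6, so the sample visits 12/6 = 2 distinct residues mod 12.
Start 48 is batch 12; the batches hit are 6, 12.

6, 12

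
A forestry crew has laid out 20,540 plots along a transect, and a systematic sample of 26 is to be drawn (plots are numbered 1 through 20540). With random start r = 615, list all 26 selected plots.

615, 1405, 2195, 2985, 3775, 4565, 5355, 6145, 6935, 7725, 8515, 9305, 10095, 10885, 11675, 12465, 13255, 14045, 14835, 15625, 16415, 17205, 17995, 18785, 19575, 20365

k = N/n = 20540/26 = 790
plot 1: 615
plot 2: 615 + 790 = 1405
plot 3: 1405 + 790 = 2195
plot 4: 2195 + 790 = 2985
plot 5: 2985 + 790 = 3775
plot 6: 3775 + 790 = 4565
plot 7: 4565 + 790 = 5355
plot 8: 5355 + 790 = 6145
plot 9: 6145 + 790 = 6935
plot 10: 6935 + 790 = 7725
plot 11: 7725 + 790 = 8515
plot 12: 8515 + 790 = 9305
plot 13: 9305 + 790 = 10095
plot 14: 10095 + 790 = 10885
plot 15: 10885 + 790 = 11675
plot 16: 11675 + 790 = 12465
plot 17: 12465 + 790 = 13255
plot 18: 13255 + 790 = 14045
plot 19: 14045 + 790 = 14835
plot 20: 14835 + 790 = 15625
plot 21: 15625 + 790 = 16415
plot 22: 16415 + 790 = 17205
plot 23: 17205 + 790 = 17995
plot 24: 17995 + 790 = 18785
plot 25: 18785 + 790 = 19575
plot 26: 19575 + 790 = 20365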